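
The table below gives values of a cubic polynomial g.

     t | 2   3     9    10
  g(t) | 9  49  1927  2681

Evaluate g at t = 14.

Write g(t) = at^3 + bt^2 + ct + d. Substituting each data point gives a linear system:
  8a + 4b + 2c + d = 9
  27a + 9b + 3c + d = 49
  729a + 81b + 9c + d = 1927
  1000a + 100b + 10c + d = 2681
Solving the system yields a = 3, b = -3, c = -2, d = 1.
So g(t) = 3t³ - 3t² - 2t + 1.
Then g(14) = 7617.

7617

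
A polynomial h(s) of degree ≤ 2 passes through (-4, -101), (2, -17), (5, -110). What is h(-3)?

-62

Write h(s) = as^2 + bs + c. Substituting each data point gives a linear system:
  16a - 4b + c = -101
  4a + 2b + c = -17
  25a + 5b + c = -110
Solving the system yields a = -5, b = 4, c = -5.
So h(s) = -5s^2 + 4s - 5.
Then h(-3) = -62.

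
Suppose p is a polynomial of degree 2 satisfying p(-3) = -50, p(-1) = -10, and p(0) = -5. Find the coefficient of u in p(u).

0

Write p(u) = au^2 + bu + c. Substituting each data point gives a linear system:
  9a - 3b + c = -50
  a - b + c = -10
  c = -5
Solving the system yields a = -5, b = 0, c = -5.
So p(u) = -5u^2 - 5.
The coefficient of u is 0.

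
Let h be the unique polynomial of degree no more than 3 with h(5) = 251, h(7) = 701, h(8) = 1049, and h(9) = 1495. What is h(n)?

h(n) = 2n^3 + n^2 - 5n + 1

Write h(n) = an^3 + bn^2 + cn + d. Substituting each data point gives a linear system:
  125a + 25b + 5c + d = 251
  343a + 49b + 7c + d = 701
  512a + 64b + 8c + d = 1049
  729a + 81b + 9c + d = 1495
Solving the system yields a = 2, b = 1, c = -5, d = 1.
So h(n) = 2n³ + n² - 5n + 1.
Check: h(7) = 701. ✓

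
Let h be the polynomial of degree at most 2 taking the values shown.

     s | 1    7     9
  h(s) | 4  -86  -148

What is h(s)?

Using the Lagrange interpolation formula with nodes 1, 7, 9:
  L_0(s) = (s - 7)(s - 9) / 48
  L_1(s) = (s - 1)(s - 9) / -12
  L_2(s) = (s - 1)(s - 7) / 16
Then h(s) = 4·L_0(s) - 86·L_1(s) - 148·L_2(s).
Expanding and collecting terms gives h(s) = -2s² + s + 5.
Check: h(7) = -86. ✓

h(s) = -2s^2 + s + 5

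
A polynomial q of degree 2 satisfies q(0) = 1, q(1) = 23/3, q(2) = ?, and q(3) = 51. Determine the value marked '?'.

73/3

On equispaced nodes a degree-2 polynomial has vanishing third forward difference, so
  - q(0) + 3·q(1) - 3·q(2) + q(3) = 0.
Substituting the known values and solving for q(2):
  -3·q(2) = -73
  q(2) = 73/3.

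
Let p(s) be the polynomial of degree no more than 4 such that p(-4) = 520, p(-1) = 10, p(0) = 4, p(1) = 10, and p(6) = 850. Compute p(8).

Using the Lagrange interpolation formula with nodes -4, -1, 0, 1, 6:
  L_0(s) = (s + 1)s(s - 1)(s - 6) / 600
  L_1(s) = (s + 4)s(s - 1)(s - 6) / -42
  L_2(s) = (s + 4)(s + 1)(s - 1)(s - 6) / 24
  L_3(s) = (s + 4)(s + 1)s(s - 6) / -50
  L_4(s) = (s + 4)(s + 1)s(s - 1) / 2100
Then p(s) = 520·L_0(s) + 10·L_1(s) + 4·L_2(s) + 10·L_3(s) + 850·L_4(s).
Expanding and collecting terms gives p(s) = s⁴ - 3s³ + 5s² + 3s + 4.
Evaluating at s = 8: p(8) = 2908.

2908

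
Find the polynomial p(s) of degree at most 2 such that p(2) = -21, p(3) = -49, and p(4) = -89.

p(s) = -6s^2 + 2s - 1

Using the Lagrange interpolation formula with nodes 2, 3, 4:
  L_0(s) = (s - 3)(s - 4) / 2
  L_1(s) = (s - 2)(s - 4) / -1
  L_2(s) = (s - 2)(s - 3) / 2
Then p(s) = -21·L_0(s) - 49·L_1(s) - 89·L_2(s).
Expanding and collecting terms gives p(s) = -6s^2 + 2s - 1.
Check: p(2) = -21. ✓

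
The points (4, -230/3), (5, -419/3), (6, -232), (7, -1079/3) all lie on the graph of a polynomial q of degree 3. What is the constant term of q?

2

Write q(t) = at^3 + bt^2 + ct + d. Substituting each data point gives a linear system:
  64a + 16b + 4c + d = -230/3
  125a + 25b + 5c + d = -419/3
  216a + 36b + 6c + d = -232
  343a + 49b + 7c + d = -1079/3
Solving the system yields a = -1, b = 1/3, c = -5, d = 2.
So q(t) = -t^3 + (1/3)t^2 - 5t + 2.
The constant term is 2.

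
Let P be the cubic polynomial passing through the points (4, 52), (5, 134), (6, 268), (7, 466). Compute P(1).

Write P(u) = au^3 + bu^2 + cu + d. Substituting each data point gives a linear system:
  64a + 16b + 4c + d = 52
  125a + 25b + 5c + d = 134
  216a + 36b + 6c + d = 268
  343a + 49b + 7c + d = 466
Solving the system yields a = 2, b = -4, c = -4, d = 4.
So P(u) = 2u^3 - 4u^2 - 4u + 4.
Then P(1) = -2.

-2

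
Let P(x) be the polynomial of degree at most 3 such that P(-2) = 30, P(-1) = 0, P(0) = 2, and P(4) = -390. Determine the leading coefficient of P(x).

-6

Write P(x) = ax^3 + bx^2 + cx + d. Substituting each data point gives a linear system:
  -8a + 4b - 2c + d = 30
  -a + b - c + d = 0
  d = 2
  64a + 16b + 4c + d = -390
Solving the system yields a = -6, b = -2, c = 6, d = 2.
So P(x) = -6x³ - 2x² + 6x + 2.
The leading coefficient is -6.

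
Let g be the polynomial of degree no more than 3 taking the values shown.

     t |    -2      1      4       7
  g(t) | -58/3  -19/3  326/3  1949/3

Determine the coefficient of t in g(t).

-2

Write g(t) = at^3 + bt^2 + ct + d. Substituting each data point gives a linear system:
  -8a + 4b - 2c + d = -58/3
  a + b + c + d = -19/3
  64a + 16b + 4c + d = 326/3
  343a + 49b + 7c + d = 1949/3
Solving the system yields a = 2, b = -1/3, c = -2, d = -6.
So g(t) = 2t^3 - (1/3)t^2 - 2t - 6.
The coefficient of t is -2.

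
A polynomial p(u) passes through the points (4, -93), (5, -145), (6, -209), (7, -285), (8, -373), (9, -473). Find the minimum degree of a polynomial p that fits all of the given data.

2

Forward differences of the values at u = 4, 5, 6, 7, 8, 9:
  p  : -93  -145  -209  -285  -373  -473
  Δ  : -52  -64  -76  -88  -100
  Δ^2: -12  -12  -12  -12
  Δ^3: 0  0  0
  Δ^4: 0  0
  Δ^5: 0
The second differences are constant (-12) and nonzero, while all higher differences vanish, so the minimal degree is 2.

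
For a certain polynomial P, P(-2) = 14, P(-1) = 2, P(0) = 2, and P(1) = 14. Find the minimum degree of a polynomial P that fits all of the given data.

2

Forward differences of the values at s = -2, -1, 0, 1:
  P  : 14  2  2  14
  Δ  : -12  0  12
  Δ^2: 12  12
  Δ^3: 0
The second differences are constant (12) and nonzero, while all higher differences vanish, so the minimal degree is 2.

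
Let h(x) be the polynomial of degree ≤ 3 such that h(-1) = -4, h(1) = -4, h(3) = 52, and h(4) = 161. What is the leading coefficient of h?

4

Write h(x) = ax^3 + bx^2 + cx + d. Substituting each data point gives a linear system:
  -a + b - c + d = -4
  a + b + c + d = -4
  27a + 9b + 3c + d = 52
  64a + 16b + 4c + d = 161
Solving the system yields a = 4, b = -5, c = -4, d = 1.
So h(x) = 4x³ - 5x² - 4x + 1.
The leading coefficient is 4.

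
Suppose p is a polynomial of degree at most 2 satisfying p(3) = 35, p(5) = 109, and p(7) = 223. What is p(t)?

Write p(t) = at^2 + bt + c. Substituting each data point gives a linear system:
  9a + 3b + c = 35
  25a + 5b + c = 109
  49a + 7b + c = 223
Solving the system yields a = 5, b = -3, c = -1.
So p(t) = 5t² - 3t - 1.
Check: p(7) = 223. ✓

p(t) = 5t^2 - 3t - 1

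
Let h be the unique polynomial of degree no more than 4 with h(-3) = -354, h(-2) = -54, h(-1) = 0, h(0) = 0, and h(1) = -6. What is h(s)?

h(s) = -6s^4 - 4s^3 + 3s^2 + s

Write h(s) = as^4 + bs^3 + cs^2 + ds + e. Substituting each data point gives a linear system:
  81a - 27b + 9c - 3d + e = -354
  16a - 8b + 4c - 2d + e = -54
  a - b + c - d + e = 0
  e = 0
  a + b + c + d + e = -6
Solving the system yields a = -6, b = -4, c = 3, d = 1, e = 0.
So h(s) = -6s⁴ - 4s³ + 3s² + s.
Check: h(-2) = -54. ✓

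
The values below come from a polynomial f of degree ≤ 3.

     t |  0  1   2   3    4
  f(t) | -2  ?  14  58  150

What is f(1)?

0

The 4 known points determine the degree-3 polynomial uniquely.
Write f(t) = at^3 + bt^2 + ct + d. Substituting each data point gives a linear system:
  d = -2
  8a + 4b + 2c + d = 14
  27a + 9b + 3c + d = 58
  64a + 16b + 4c + d = 150
Solving the system yields a = 3, b = -3, c = 2, d = -2.
So f(t) = 3t^3 - 3t^2 + 2t - 2.
Then f(1) = 0.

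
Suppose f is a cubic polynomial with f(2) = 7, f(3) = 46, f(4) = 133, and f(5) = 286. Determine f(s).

Using the Lagrange interpolation formula with nodes 2, 3, 4, 5:
  L_0(s) = (s - 3)(s - 4)(s - 5) / -6
  L_1(s) = (s - 2)(s - 4)(s - 5) / 2
  L_2(s) = (s - 2)(s - 3)(s - 5) / -2
  L_3(s) = (s - 2)(s - 3)(s - 4) / 6
Then f(s) = 7·L_0(s) + 46·L_1(s) + 133·L_2(s) + 286·L_3(s).
Expanding and collecting terms gives f(s) = 3s³ - 3s² - 3s + 1.
Check: f(2) = 7. ✓

f(s) = 3s^3 - 3s^2 - 3s + 1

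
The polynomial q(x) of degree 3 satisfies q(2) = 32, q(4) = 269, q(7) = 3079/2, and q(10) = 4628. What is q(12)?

Using the Lagrange interpolation formula with nodes 2, 4, 7, 10:
  L_0(x) = (x - 4)(x - 7)(x - 10) / -80
  L_1(x) = (x - 2)(x - 7)(x - 10) / 36
  L_2(x) = (x - 2)(x - 4)(x - 10) / -45
  L_3(x) = (x - 2)(x - 4)(x - 7) / 144
Then q(x) = 32·L_0(x) + 269·L_1(x) + 3079/2·L_2(x) + 4628·L_3(x).
Expanding and collecting terms gives q(x) = 5x^3 - 4x^2 + (5/2)x + 3.
Evaluating at x = 12: q(12) = 8097.

8097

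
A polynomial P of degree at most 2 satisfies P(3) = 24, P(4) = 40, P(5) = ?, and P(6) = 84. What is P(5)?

On equispaced nodes a degree-2 polynomial has vanishing third forward difference, so
  - P(3) + 3·P(4) - 3·P(5) + P(6) = 0.
Substituting the known values and solving for P(5):
  -3·P(5) = -180
  P(5) = 60.

60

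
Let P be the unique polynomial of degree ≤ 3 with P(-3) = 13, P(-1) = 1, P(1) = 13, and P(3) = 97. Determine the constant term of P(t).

Write P(t) = at^3 + bt^2 + ct + d. Substituting each data point gives a linear system:
  -27a + 9b - 3c + d = 13
  -a + b - c + d = 1
  a + b + c + d = 13
  27a + 9b + 3c + d = 97
Solving the system yields a = 1, b = 6, c = 5, d = 1.
So P(t) = t³ + 6t² + 5t + 1.
The constant term is 1.

1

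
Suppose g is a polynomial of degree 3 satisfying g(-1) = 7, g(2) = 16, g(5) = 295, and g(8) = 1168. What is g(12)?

Forward differences of the values at s = -1, 2, 5, 8:
  g  : 7  16  295  1168
  Δ  : 9  279  873
  Δ^2: 270  594
  Δ^3: 324
The third differences are constant, confirming degree 3.
Interpolating (Newton forward form) and evaluating at s = 12 gives g(12) = 3816.

3816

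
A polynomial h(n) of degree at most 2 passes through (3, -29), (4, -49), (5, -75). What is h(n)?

h(n) = -3n^2 + n - 5

Write h(n) = an^2 + bn + c. Substituting each data point gives a linear system:
  9a + 3b + c = -29
  16a + 4b + c = -49
  25a + 5b + c = -75
Solving the system yields a = -3, b = 1, c = -5.
So h(n) = -3n² + n - 5.
Check: h(4) = -49. ✓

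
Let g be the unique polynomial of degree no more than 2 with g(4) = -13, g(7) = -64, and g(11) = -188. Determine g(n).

g(n) = -2n^2 + 5n - 1

Using the Lagrange interpolation formula with nodes 4, 7, 11:
  L_0(n) = (n - 7)(n - 11) / 21
  L_1(n) = (n - 4)(n - 11) / -12
  L_2(n) = (n - 4)(n - 7) / 28
Then g(n) = -13·L_0(n) - 64·L_1(n) - 188·L_2(n).
Expanding and collecting terms gives g(n) = -2n^2 + 5n - 1.
Check: g(7) = -64. ✓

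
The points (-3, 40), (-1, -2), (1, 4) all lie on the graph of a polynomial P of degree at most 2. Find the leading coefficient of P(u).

Write P(u) = au^2 + bu + c. Substituting each data point gives a linear system:
  9a - 3b + c = 40
  a - b + c = -2
  a + b + c = 4
Solving the system yields a = 6, b = 3, c = -5.
So P(u) = 6u² + 3u - 5.
The leading coefficient is 6.

6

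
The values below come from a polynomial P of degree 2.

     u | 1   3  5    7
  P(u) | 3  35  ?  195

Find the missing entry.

99

On equispaced nodes a degree-2 polynomial has vanishing third forward difference, so
  - P(1) + 3·P(3) - 3·P(5) + P(7) = 0.
Substituting the known values and solving for P(5):
  -3·P(5) = -297
  P(5) = 99.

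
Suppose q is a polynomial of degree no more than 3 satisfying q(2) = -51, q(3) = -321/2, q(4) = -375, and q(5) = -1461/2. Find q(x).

q(x) = -6x^3 + (3/2)x^2 - 3x - 3

Using the Lagrange interpolation formula with nodes 2, 3, 4, 5:
  L_0(x) = (x - 3)(x - 4)(x - 5) / -6
  L_1(x) = (x - 2)(x - 4)(x - 5) / 2
  L_2(x) = (x - 2)(x - 3)(x - 5) / -2
  L_3(x) = (x - 2)(x - 3)(x - 4) / 6
Then q(x) = -51·L_0(x) - 321/2·L_1(x) - 375·L_2(x) - 1461/2·L_3(x).
Expanding and collecting terms gives q(x) = -6x^3 + (3/2)x^2 - 3x - 3.
Check: q(2) = -51. ✓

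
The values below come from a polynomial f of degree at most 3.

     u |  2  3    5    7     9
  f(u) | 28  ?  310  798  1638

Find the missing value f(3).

78

The 4 known points determine the degree-3 polynomial uniquely.
Write f(u) = au^3 + bu^2 + cu + d. Substituting each data point gives a linear system:
  8a + 4b + 2c + d = 28
  125a + 25b + 5c + d = 310
  343a + 49b + 7c + d = 798
  729a + 81b + 9c + d = 1638
Solving the system yields a = 2, b = 2, c = 2, d = 0.
So f(u) = 2u^3 + 2u^2 + 2u.
Then f(3) = 78.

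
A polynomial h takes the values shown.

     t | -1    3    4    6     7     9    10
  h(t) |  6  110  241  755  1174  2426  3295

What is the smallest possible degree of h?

3

Divided differences on the nodes -1, 3, 4, 6, 7, 9, 10:
  order 0: 6  110  241  755  1174  2426  3295
  order 1: 26  131  257  419  626  869
  order 2: 21  42  54  69  81
  order 3: 3  3  3  3
  order 4: 0  0  0
  order 5: 0  0
  order 6: 0
The order-3 divided differences are all 3 (nonzero) and every higher order vanishes, so the data lies on a polynomial of degree exactly 3.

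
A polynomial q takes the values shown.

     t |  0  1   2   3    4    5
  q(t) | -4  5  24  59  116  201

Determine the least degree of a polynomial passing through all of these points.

Forward differences of the values at t = 0, 1, 2, 3, 4, 5:
  q  : -4  5  24  59  116  201
  Δ  : 9  19  35  57  85
  Δ^2: 10  16  22  28
  Δ^3: 6  6  6
  Δ^4: 0  0
  Δ^5: 0
The third differences are constant (6) and nonzero, while all higher differences vanish, so the minimal degree is 3.

3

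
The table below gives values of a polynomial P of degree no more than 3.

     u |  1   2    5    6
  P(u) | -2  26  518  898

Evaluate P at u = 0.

-2

Using the Lagrange interpolation formula with nodes 1, 2, 5, 6:
  L_0(u) = (u - 2)(u - 5)(u - 6) / -20
  L_1(u) = (u - 1)(u - 5)(u - 6) / 12
  L_2(u) = (u - 1)(u - 2)(u - 6) / -12
  L_3(u) = (u - 1)(u - 2)(u - 5) / 20
Then P(u) = -2·L_0(u) + 26·L_1(u) + 518·L_2(u) + 898·L_3(u).
Expanding and collecting terms gives P(u) = 4u^3 + 2u^2 - 6u - 2.
Evaluating at u = 0: P(0) = -2.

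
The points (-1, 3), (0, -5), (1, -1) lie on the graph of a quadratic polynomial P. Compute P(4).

Forward differences of the values at n = -1, 0, 1:
  P  : 3  -5  -1
  Δ  : -8  4
  Δ^2: 12
The second differences are constant, confirming degree 2.
Interpolating (Newton forward form) and evaluating at n = 4 gives P(4) = 83.

83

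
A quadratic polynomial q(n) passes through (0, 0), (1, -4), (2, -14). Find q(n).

q(n) = -3n^2 - n

Using the Lagrange interpolation formula with nodes 0, 1, 2:
  L_0(n) = (n - 1)(n - 2) / 2
  L_1(n) = n(n - 2) / -1
  L_2(n) = n(n - 1) / 2
Then q(n) = 0·L_0(n) - 4·L_1(n) - 14·L_2(n).
Expanding and collecting terms gives q(n) = -3n^2 - n.
Check: q(0) = 0. ✓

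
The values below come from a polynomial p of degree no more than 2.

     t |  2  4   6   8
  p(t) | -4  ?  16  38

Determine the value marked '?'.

2

On equispaced nodes a degree-2 polynomial has vanishing third forward difference, so
  - p(2) + 3·p(4) - 3·p(6) + p(8) = 0.
Substituting the known values and solving for p(4):
  3·p(4) = 6
  p(4) = 2.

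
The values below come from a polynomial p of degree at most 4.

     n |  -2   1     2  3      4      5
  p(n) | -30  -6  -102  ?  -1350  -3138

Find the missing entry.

The 5 known points determine the degree-4 polynomial uniquely.
Write p(n) = an^4 + bn^3 + cn^2 + dn + e. Substituting each data point gives a linear system:
  16a - 8b + 4c - 2d + e = -30
  a + b + c + d + e = -6
  16a + 8b + 4c + 2d + e = -102
  256a + 64b + 16c + 4d + e = -1350
  625a + 125b + 25c + 5d + e = -3138
Solving the system yields a = -4, b = -5, c = -1, d = 2, e = 2.
So p(n) = -4n⁴ - 5n³ - n² + 2n + 2.
Then p(3) = -460.

-460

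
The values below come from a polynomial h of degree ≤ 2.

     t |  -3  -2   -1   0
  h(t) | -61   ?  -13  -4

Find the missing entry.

-32

The 3 known points determine the degree-2 polynomial uniquely.
Write h(t) = at^2 + bt + c. Substituting each data point gives a linear system:
  9a - 3b + c = -61
  a - b + c = -13
  c = -4
Solving the system yields a = -5, b = 4, c = -4.
So h(t) = -5t^2 + 4t - 4.
Then h(-2) = -32.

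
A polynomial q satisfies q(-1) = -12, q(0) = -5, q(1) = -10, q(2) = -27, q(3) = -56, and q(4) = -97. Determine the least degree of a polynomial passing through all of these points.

Forward differences of the values at s = -1, 0, 1, 2, 3, 4:
  q  : -12  -5  -10  -27  -56  -97
  Δ  : 7  -5  -17  -29  -41
  Δ^2: -12  -12  -12  -12
  Δ^3: 0  0  0
  Δ^4: 0  0
  Δ^5: 0
The second differences are constant (-12) and nonzero, while all higher differences vanish, so the minimal degree is 2.

2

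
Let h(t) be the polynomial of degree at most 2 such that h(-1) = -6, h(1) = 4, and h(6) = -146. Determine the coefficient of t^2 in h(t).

Write h(t) = at^2 + bt + c. Substituting each data point gives a linear system:
  a - b + c = -6
  a + b + c = 4
  36a + 6b + c = -146
Solving the system yields a = -5, b = 5, c = 4.
So h(t) = -5t^2 + 5t + 4.
The leading coefficient is -5.

-5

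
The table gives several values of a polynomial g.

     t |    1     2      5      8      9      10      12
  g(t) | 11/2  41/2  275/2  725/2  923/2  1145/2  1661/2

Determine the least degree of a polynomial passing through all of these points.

Divided differences on the nodes 1, 2, 5, 8, 9, 10, 12:
  order 0: 11/2  41/2  275/2  725/2  923/2  1145/2  1661/2
  order 1: 15  39  75  99  111  129
  order 2: 6  6  6  6  6
  order 3: 0  0  0  0
  order 4: 0  0  0
  order 5: 0  0
  order 6: 0
The order-2 divided differences are all 6 (nonzero) and every higher order vanishes, so the data lies on a polynomial of degree exactly 2.

2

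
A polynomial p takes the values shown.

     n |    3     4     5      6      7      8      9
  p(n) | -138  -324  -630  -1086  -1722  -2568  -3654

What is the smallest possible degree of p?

3

Forward differences of the values at n = 3, 4, 5, 6, 7, 8, 9:
  p  : -138  -324  -630  -1086  -1722  -2568  -3654
  Δ  : -186  -306  -456  -636  -846  -1086
  Δ^2: -120  -150  -180  -210  -240
  Δ^3: -30  -30  -30  -30
  Δ^4: 0  0  0
  Δ^5: 0  0
  Δ^6: 0
The third differences are constant (-30) and nonzero, while all higher differences vanish, so the minimal degree is 3.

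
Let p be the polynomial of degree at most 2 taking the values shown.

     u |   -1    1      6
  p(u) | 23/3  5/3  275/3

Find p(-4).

185/3

Write p(u) = au^2 + bu + c. Substituting each data point gives a linear system:
  a - b + c = 23/3
  a + b + c = 5/3
  36a + 6b + c = 275/3
Solving the system yields a = 3, b = -3, c = 5/3.
So p(u) = 3u^2 - 3u + 5/3.
Then p(-4) = 185/3.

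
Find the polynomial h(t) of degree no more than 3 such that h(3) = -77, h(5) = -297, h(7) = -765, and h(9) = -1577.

h(t) = -2t^3 - t^2 - 4t - 2

Write h(t) = at^3 + bt^2 + ct + d. Substituting each data point gives a linear system:
  27a + 9b + 3c + d = -77
  125a + 25b + 5c + d = -297
  343a + 49b + 7c + d = -765
  729a + 81b + 9c + d = -1577
Solving the system yields a = -2, b = -1, c = -4, d = -2.
So h(t) = -2t^3 - t^2 - 4t - 2.
Check: h(5) = -297. ✓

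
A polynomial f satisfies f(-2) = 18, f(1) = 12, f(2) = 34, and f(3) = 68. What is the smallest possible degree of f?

2

Divided differences on the nodes -2, 1, 2, 3:
  order 0: 18  12  34  68
  order 1: -2  22  34
  order 2: 6  6
  order 3: 0
The order-2 divided differences are all 6 (nonzero) and every higher order vanishes, so the data lies on a polynomial of degree exactly 2.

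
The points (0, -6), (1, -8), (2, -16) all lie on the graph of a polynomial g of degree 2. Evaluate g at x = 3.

Forward differences of the values at x = 0, 1, 2:
  g  : -6  -8  -16
  Δ  : -2  -8
  Δ^2: -6
The second differences are constant, confirming degree 2.
Interpolating (Newton forward form) and evaluating at x = 3 gives g(3) = -30.

-30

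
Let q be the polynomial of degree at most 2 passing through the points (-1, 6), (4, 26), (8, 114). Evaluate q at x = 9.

146

Write q(x) = ax^2 + bx + c. Substituting each data point gives a linear system:
  a - b + c = 6
  16a + 4b + c = 26
  64a + 8b + c = 114
Solving the system yields a = 2, b = -2, c = 2.
So q(x) = 2x² - 2x + 2.
Then q(9) = 146.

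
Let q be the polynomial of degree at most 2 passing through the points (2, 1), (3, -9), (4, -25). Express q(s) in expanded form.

Write q(s) = as^2 + bs + c. Substituting each data point gives a linear system:
  4a + 2b + c = 1
  9a + 3b + c = -9
  16a + 4b + c = -25
Solving the system yields a = -3, b = 5, c = 3.
So q(s) = -3s^2 + 5s + 3.
Check: q(3) = -9. ✓

q(s) = -3s^2 + 5s + 3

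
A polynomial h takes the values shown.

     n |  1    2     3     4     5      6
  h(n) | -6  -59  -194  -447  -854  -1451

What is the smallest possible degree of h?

3

Forward differences of the values at n = 1, 2, 3, 4, 5, 6:
  h  : -6  -59  -194  -447  -854  -1451
  Δ  : -53  -135  -253  -407  -597
  Δ^2: -82  -118  -154  -190
  Δ^3: -36  -36  -36
  Δ^4: 0  0
  Δ^5: 0
The third differences are constant (-36) and nonzero, while all higher differences vanish, so the minimal degree is 3.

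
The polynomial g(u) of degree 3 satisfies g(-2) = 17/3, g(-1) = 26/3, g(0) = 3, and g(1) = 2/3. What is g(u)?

Write g(u) = au^3 + bu^2 + cu + d. Substituting each data point gives a linear system:
  -8a + 4b - 2c + d = 17/3
  -a + b - c + d = 26/3
  d = 3
  a + b + c + d = 2/3
Solving the system yields a = 2, b = 5/3, c = -6, d = 3.
So g(u) = 2u^3 + (5/3)u^2 - 6u + 3.
Check: g(0) = 3. ✓

g(u) = 2u^3 + (5/3)u^2 - 6u + 3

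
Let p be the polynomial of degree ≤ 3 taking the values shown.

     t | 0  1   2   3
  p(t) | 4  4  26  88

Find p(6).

694

Using the Lagrange interpolation formula with nodes 0, 1, 2, 3:
  L_0(t) = (t - 1)(t - 2)(t - 3) / -6
  L_1(t) = t(t - 2)(t - 3) / 2
  L_2(t) = t(t - 1)(t - 3) / -2
  L_3(t) = t(t - 1)(t - 2) / 6
Then p(t) = 4·L_0(t) + 4·L_1(t) + 26·L_2(t) + 88·L_3(t).
Expanding and collecting terms gives p(t) = 3t³ + 2t² - 5t + 4.
Evaluating at t = 6: p(6) = 694.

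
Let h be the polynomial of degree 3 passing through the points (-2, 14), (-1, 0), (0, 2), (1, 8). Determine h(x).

h(x) = -2x^3 + 2x^2 + 6x + 2

Using the Lagrange interpolation formula with nodes -2, -1, 0, 1:
  L_0(x) = (x + 1)x(x - 1) / -6
  L_1(x) = (x + 2)x(x - 1) / 2
  L_2(x) = (x + 2)(x + 1)(x - 1) / -2
  L_3(x) = (x + 2)(x + 1)x / 6
Then h(x) = 14·L_0(x) + 0·L_1(x) + 2·L_2(x) + 8·L_3(x).
Expanding and collecting terms gives h(x) = -2x³ + 2x² + 6x + 2.
Check: h(-2) = 14. ✓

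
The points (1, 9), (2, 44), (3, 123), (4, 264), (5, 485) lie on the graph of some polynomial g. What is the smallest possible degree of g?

3

Forward differences of the values at s = 1, 2, 3, 4, 5:
  g  : 9  44  123  264  485
  Δ  : 35  79  141  221
  Δ^2: 44  62  80
  Δ^3: 18  18
  Δ^4: 0
The third differences are constant (18) and nonzero, while all higher differences vanish, so the minimal degree is 3.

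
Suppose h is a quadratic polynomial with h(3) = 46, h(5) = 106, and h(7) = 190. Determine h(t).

h(t) = 3t^2 + 6t + 1

Using the Lagrange interpolation formula with nodes 3, 5, 7:
  L_0(t) = (t - 5)(t - 7) / 8
  L_1(t) = (t - 3)(t - 7) / -4
  L_2(t) = (t - 3)(t - 5) / 8
Then h(t) = 46·L_0(t) + 106·L_1(t) + 190·L_2(t).
Expanding and collecting terms gives h(t) = 3t^2 + 6t + 1.
Check: h(3) = 46. ✓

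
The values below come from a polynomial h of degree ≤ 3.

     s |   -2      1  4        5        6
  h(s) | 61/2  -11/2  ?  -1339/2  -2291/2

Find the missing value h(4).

-695/2

The 4 known points determine the degree-3 polynomial uniquely.
Write h(s) = as^3 + bs^2 + cs + d. Substituting each data point gives a linear system:
  -8a + 4b - 2c + d = 61/2
  a + b + c + d = -11/2
  125a + 25b + 5c + d = -1339/2
  216a + 36b + 6c + d = -2291/2
Solving the system yields a = -5, b = -2, c = 1, d = 1/2.
So h(s) = -5s^3 - 2s^2 + s + 1/2.
Then h(4) = -695/2.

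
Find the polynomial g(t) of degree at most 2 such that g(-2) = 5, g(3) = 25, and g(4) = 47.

Write g(t) = at^2 + bt + c. Substituting each data point gives a linear system:
  4a - 2b + c = 5
  9a + 3b + c = 25
  16a + 4b + c = 47
Solving the system yields a = 3, b = 1, c = -5.
So g(t) = 3t² + t - 5.
Check: g(3) = 25. ✓

g(t) = 3t^2 + t - 5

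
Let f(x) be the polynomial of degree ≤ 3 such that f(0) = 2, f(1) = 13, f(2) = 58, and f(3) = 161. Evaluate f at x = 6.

Write f(x) = ax^3 + bx^2 + cx + d. Substituting each data point gives a linear system:
  d = 2
  a + b + c + d = 13
  8a + 4b + 2c + d = 58
  27a + 9b + 3c + d = 161
Solving the system yields a = 4, b = 5, c = 2, d = 2.
So f(x) = 4x^3 + 5x^2 + 2x + 2.
Then f(6) = 1058.

1058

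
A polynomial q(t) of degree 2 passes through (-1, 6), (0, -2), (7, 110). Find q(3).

Write q(t) = at^2 + bt + c. Substituting each data point gives a linear system:
  a - b + c = 6
  c = -2
  49a + 7b + c = 110
Solving the system yields a = 3, b = -5, c = -2.
So q(t) = 3t^2 - 5t - 2.
Then q(3) = 10.

10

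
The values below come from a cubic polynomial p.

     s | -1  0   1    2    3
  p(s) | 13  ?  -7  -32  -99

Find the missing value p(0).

0

The 4 known points determine the degree-3 polynomial uniquely.
Write p(s) = as^3 + bs^2 + cs + d. Substituting each data point gives a linear system:
  -a + b - c + d = 13
  a + b + c + d = -7
  8a + 4b + 2c + d = -32
  27a + 9b + 3c + d = -99
Solving the system yields a = -4, b = 3, c = -6, d = 0.
So p(s) = -4s^3 + 3s^2 - 6s.
Then p(0) = 0.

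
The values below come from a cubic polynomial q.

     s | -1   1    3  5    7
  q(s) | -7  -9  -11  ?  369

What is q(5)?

83

The 4 known points determine the degree-3 polynomial uniquely.
Write q(s) = as^3 + bs^2 + cs + d. Substituting each data point gives a linear system:
  -a + b - c + d = -7
  a + b + c + d = -9
  27a + 9b + 3c + d = -11
  343a + 49b + 7c + d = 369
Solving the system yields a = 2, b = -6, c = -3, d = -2.
So q(s) = 2s^3 - 6s^2 - 3s - 2.
Then q(5) = 83.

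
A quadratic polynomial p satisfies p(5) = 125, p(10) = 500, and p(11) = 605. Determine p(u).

p(u) = 5u^2

Write p(u) = au^2 + bu + c. Substituting each data point gives a linear system:
  25a + 5b + c = 125
  100a + 10b + c = 500
  121a + 11b + c = 605
Solving the system yields a = 5, b = 0, c = 0.
So p(u) = 5u².
Check: p(5) = 125. ✓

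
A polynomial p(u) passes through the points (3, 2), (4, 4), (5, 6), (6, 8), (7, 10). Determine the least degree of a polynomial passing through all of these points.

Forward differences of the values at u = 3, 4, 5, 6, 7:
  p  : 2  4  6  8  10
  Δ  : 2  2  2  2
  Δ^2: 0  0  0
  Δ^3: 0  0
  Δ^4: 0
The first differences are constant (2) and nonzero, while all higher differences vanish, so the minimal degree is 1.

1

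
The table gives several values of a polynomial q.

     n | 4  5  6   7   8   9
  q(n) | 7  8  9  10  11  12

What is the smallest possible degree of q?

Forward differences of the values at n = 4, 5, 6, 7, 8, 9:
  q  : 7  8  9  10  11  12
  Δ  : 1  1  1  1  1
  Δ^2: 0  0  0  0
  Δ^3: 0  0  0
  Δ^4: 0  0
  Δ^5: 0
The first differences are constant (1) and nonzero, while all higher differences vanish, so the minimal degree is 1.

1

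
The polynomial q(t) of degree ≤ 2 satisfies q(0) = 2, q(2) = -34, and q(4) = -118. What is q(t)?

Write q(t) = at^2 + bt + c. Substituting each data point gives a linear system:
  c = 2
  4a + 2b + c = -34
  16a + 4b + c = -118
Solving the system yields a = -6, b = -6, c = 2.
So q(t) = -6t^2 - 6t + 2.
Check: q(0) = 2. ✓

q(t) = -6t^2 - 6t + 2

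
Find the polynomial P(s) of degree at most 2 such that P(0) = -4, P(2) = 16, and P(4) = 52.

P(s) = 2s^2 + 6s - 4

Write P(s) = as^2 + bs + c. Substituting each data point gives a linear system:
  c = -4
  4a + 2b + c = 16
  16a + 4b + c = 52
Solving the system yields a = 2, b = 6, c = -4.
So P(s) = 2s² + 6s - 4.
Check: P(2) = 16. ✓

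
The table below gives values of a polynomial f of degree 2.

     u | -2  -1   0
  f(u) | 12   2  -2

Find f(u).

f(u) = 3u^2 - u - 2

Using the Lagrange interpolation formula with nodes -2, -1, 0:
  L_0(u) = (u + 1)u / 2
  L_1(u) = (u + 2)u / -1
  L_2(u) = (u + 2)(u + 1) / 2
Then f(u) = 12·L_0(u) + 2·L_1(u) - 2·L_2(u).
Expanding and collecting terms gives f(u) = 3u² - u - 2.
Check: f(-2) = 12. ✓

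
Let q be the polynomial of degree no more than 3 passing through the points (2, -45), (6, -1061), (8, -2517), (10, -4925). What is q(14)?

Using the Lagrange interpolation formula with nodes 2, 6, 8, 10:
  L_0(n) = (n - 6)(n - 8)(n - 10) / -192
  L_1(n) = (n - 2)(n - 8)(n - 10) / 32
  L_2(n) = (n - 2)(n - 6)(n - 10) / -24
  L_3(n) = (n - 2)(n - 6)(n - 8) / 64
Then q(n) = -45·L_0(n) - 1061·L_1(n) - 2517·L_2(n) - 4925·L_3(n).
Expanding and collecting terms gives q(n) = -5n^3 + n^2 - 2n - 5.
Evaluating at n = 14: q(14) = -13557.

-13557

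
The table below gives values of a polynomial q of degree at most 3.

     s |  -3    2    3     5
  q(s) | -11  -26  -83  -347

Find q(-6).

Using the Lagrange interpolation formula with nodes -3, 2, 3, 5:
  L_0(s) = (s - 2)(s - 3)(s - 5) / -240
  L_1(s) = (s + 3)(s - 3)(s - 5) / 15
  L_2(s) = (s + 3)(s - 2)(s - 5) / -12
  L_3(s) = (s + 3)(s - 2)(s - 3) / 48
Then q(s) = -11·L_0(s) - 26·L_1(s) - 83·L_2(s) - 347·L_3(s).
Expanding and collecting terms gives q(s) = -2s^3 - 5s^2 + 6s - 2.
Evaluating at s = -6: q(-6) = 214.

214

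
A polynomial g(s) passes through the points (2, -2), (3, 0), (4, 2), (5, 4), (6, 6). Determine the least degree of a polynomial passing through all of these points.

Forward differences of the values at s = 2, 3, 4, 5, 6:
  g  : -2  0  2  4  6
  Δ  : 2  2  2  2
  Δ^2: 0  0  0
  Δ^3: 0  0
  Δ^4: 0
The first differences are constant (2) and nonzero, while all higher differences vanish, so the minimal degree is 1.

1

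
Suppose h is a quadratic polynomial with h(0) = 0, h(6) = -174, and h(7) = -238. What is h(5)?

-120

Write h(u) = au^2 + bu + c. Substituting each data point gives a linear system:
  c = 0
  36a + 6b + c = -174
  49a + 7b + c = -238
Solving the system yields a = -5, b = 1, c = 0.
So h(u) = -5u^2 + u.
Then h(5) = -120.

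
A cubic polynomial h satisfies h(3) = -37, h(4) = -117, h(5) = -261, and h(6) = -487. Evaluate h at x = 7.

Using the Lagrange interpolation formula with nodes 3, 4, 5, 6:
  L_0(x) = (x - 4)(x - 5)(x - 6) / -6
  L_1(x) = (x - 3)(x - 5)(x - 6) / 2
  L_2(x) = (x - 3)(x - 4)(x - 6) / -2
  L_3(x) = (x - 3)(x - 4)(x - 5) / 6
Then h(x) = -37·L_0(x) - 117·L_1(x) - 261·L_2(x) - 487·L_3(x).
Expanding and collecting terms gives h(x) = -3x³ + 4x² + 3x - 1.
Evaluating at x = 7: h(7) = -813.

-813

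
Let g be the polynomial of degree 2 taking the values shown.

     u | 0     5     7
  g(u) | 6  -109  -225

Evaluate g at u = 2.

-10

Write g(u) = au^2 + bu + c. Substituting each data point gives a linear system:
  c = 6
  25a + 5b + c = -109
  49a + 7b + c = -225
Solving the system yields a = -5, b = 2, c = 6.
So g(u) = -5u^2 + 2u + 6.
Then g(2) = -10.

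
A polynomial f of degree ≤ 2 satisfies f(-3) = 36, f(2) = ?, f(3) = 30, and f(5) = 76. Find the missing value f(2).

16

The 3 known points determine the degree-2 polynomial uniquely.
Write f(x) = ax^2 + bx + c. Substituting each data point gives a linear system:
  9a - 3b + c = 36
  9a + 3b + c = 30
  25a + 5b + c = 76
Solving the system yields a = 3, b = -1, c = 6.
So f(x) = 3x^2 - x + 6.
Then f(2) = 16.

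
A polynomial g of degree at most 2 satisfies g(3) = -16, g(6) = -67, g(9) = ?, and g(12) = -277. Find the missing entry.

On equispaced nodes a degree-2 polynomial has vanishing third forward difference, so
  - g(3) + 3·g(6) - 3·g(9) + g(12) = 0.
Substituting the known values and solving for g(9):
  -3·g(9) = 462
  g(9) = -154.

-154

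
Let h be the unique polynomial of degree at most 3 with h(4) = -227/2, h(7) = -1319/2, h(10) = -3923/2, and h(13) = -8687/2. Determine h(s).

h(s) = -2s^3 + 4s - 3/2

Write h(s) = as^3 + bs^2 + cs + d. Substituting each data point gives a linear system:
  64a + 16b + 4c + d = -227/2
  343a + 49b + 7c + d = -1319/2
  1000a + 100b + 10c + d = -3923/2
  2197a + 169b + 13c + d = -8687/2
Solving the system yields a = -2, b = 0, c = 4, d = -3/2.
So h(s) = -2s³ + 4s - 3/2.
Check: h(4) = -227/2. ✓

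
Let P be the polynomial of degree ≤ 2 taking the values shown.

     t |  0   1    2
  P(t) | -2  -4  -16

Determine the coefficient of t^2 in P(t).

Write P(t) = at^2 + bt + c. Substituting each data point gives a linear system:
  c = -2
  a + b + c = -4
  4a + 2b + c = -16
Solving the system yields a = -5, b = 3, c = -2.
So P(t) = -5t² + 3t - 2.
The leading coefficient is -5.

-5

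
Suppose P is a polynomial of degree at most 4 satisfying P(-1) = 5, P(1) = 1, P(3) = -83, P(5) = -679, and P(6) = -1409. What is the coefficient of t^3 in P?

Write P(t) = at^4 + bt^3 + ct^2 + dt + e. Substituting each data point gives a linear system:
  a - b + c - d + e = 5
  a + b + c + d + e = 1
  81a + 27b + 9c + 3d + e = -83
  625a + 125b + 25c + 5d + e = -679
  1296a + 216b + 36c + 6d + e = -1409
Solving the system yields a = -1, b = -1, c = 3, d = -1, e = 1.
So P(t) = -t^4 - t^3 + 3t^2 - t + 1.
The coefficient of t^3 is -1.

-1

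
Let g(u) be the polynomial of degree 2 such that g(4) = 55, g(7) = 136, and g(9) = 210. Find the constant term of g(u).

3

Write g(u) = au^2 + bu + c. Substituting each data point gives a linear system:
  16a + 4b + c = 55
  49a + 7b + c = 136
  81a + 9b + c = 210
Solving the system yields a = 2, b = 5, c = 3.
So g(u) = 2u^2 + 5u + 3.
The constant term is 3.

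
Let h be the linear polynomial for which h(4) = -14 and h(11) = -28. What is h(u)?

h(u) = -2u - 6

Write h(u) = au + b. Substituting each data point gives a linear system:
  4a + b = -14
  11a + b = -28
Solving the system yields a = -2, b = -6.
So h(u) = -2u - 6.
Check: h(4) = -14. ✓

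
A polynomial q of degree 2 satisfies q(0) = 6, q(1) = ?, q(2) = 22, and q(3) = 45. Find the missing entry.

The 3 known points determine the degree-2 polynomial uniquely.
Write q(s) = as^2 + bs + c. Substituting each data point gives a linear system:
  c = 6
  4a + 2b + c = 22
  9a + 3b + c = 45
Solving the system yields a = 5, b = -2, c = 6.
So q(s) = 5s^2 - 2s + 6.
Then q(1) = 9.

9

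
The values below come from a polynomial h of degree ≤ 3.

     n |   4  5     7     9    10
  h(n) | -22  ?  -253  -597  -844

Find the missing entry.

-69

The 4 known points determine the degree-3 polynomial uniquely.
Write h(n) = an^3 + bn^2 + cn + d. Substituting each data point gives a linear system:
  64a + 16b + 4c + d = -22
  343a + 49b + 7c + d = -253
  729a + 81b + 9c + d = -597
  1000a + 100b + 10c + d = -844
Solving the system yields a = -1, b = 1, c = 5, d = 6.
So h(n) = -n³ + n² + 5n + 6.
Then h(5) = -69.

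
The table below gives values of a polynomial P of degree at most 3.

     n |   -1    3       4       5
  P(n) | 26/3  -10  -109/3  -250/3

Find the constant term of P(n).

Write P(n) = an^3 + bn^2 + cn + d. Substituting each data point gives a linear system:
  -a + b - c + d = 26/3
  27a + 9b + 3c + d = -10
  64a + 16b + 4c + d = -109/3
  125a + 25b + 5c + d = -250/3
Solving the system yields a = -1, b = 5/3, c = -1, d = 5.
So P(n) = -n^3 + (5/3)n^2 - n + 5.
The constant term is 5.

5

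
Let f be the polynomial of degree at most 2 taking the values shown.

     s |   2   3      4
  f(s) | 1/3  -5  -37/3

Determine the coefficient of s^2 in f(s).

-1

Write f(s) = as^2 + bs + c. Substituting each data point gives a linear system:
  4a + 2b + c = 1/3
  9a + 3b + c = -5
  16a + 4b + c = -37/3
Solving the system yields a = -1, b = -1/3, c = 5.
So f(s) = -s² - (1/3)s + 5.
The leading coefficient is -1.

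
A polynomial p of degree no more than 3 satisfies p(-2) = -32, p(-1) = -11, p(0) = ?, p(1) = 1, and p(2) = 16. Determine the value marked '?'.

On equispaced nodes a degree-3 polynomial has vanishing fourth forward difference, so
  p(-2) - 4·p(-1) + 6·p(0) - 4·p(1) + p(2) = 0.
Substituting the known values and solving for p(0):
  6·p(0) = -24
  p(0) = -4.

-4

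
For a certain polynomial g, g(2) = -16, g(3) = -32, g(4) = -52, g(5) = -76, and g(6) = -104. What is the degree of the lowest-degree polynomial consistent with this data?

Forward differences of the values at x = 2, 3, 4, 5, 6:
  g  : -16  -32  -52  -76  -104
  Δ  : -16  -20  -24  -28
  Δ^2: -4  -4  -4
  Δ^3: 0  0
  Δ^4: 0
The second differences are constant (-4) and nonzero, while all higher differences vanish, so the minimal degree is 2.

2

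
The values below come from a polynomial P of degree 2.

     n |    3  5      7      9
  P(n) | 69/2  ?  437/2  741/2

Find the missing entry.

213/2

The 3 known points determine the degree-2 polynomial uniquely.
Write P(n) = an^2 + bn + c. Substituting each data point gives a linear system:
  9a + 3b + c = 69/2
  49a + 7b + c = 437/2
  81a + 9b + c = 741/2
Solving the system yields a = 5, b = -4, c = 3/2.
So P(n) = 5n² - 4n + 3/2.
Then P(5) = 213/2.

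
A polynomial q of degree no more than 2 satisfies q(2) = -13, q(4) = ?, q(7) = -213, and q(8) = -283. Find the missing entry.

-63

The 3 known points determine the degree-2 polynomial uniquely.
Write q(x) = ax^2 + bx + c. Substituting each data point gives a linear system:
  4a + 2b + c = -13
  49a + 7b + c = -213
  64a + 8b + c = -283
Solving the system yields a = -5, b = 5, c = -3.
So q(x) = -5x^2 + 5x - 3.
Then q(4) = -63.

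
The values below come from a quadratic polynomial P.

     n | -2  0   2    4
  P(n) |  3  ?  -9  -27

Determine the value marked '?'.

On equispaced nodes a degree-2 polynomial has vanishing third forward difference, so
  - P(-2) + 3·P(0) - 3·P(2) + P(4) = 0.
Substituting the known values and solving for P(0):
  3·P(0) = 3
  P(0) = 1.

1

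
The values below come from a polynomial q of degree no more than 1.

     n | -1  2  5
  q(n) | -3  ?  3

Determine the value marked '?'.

On equispaced nodes a degree-1 polynomial has vanishing second forward difference, so
  q(-1) - 2·q(2) + q(5) = 0.
Substituting the known values and solving for q(2):
  -2·q(2) = 0
  q(2) = 0.

0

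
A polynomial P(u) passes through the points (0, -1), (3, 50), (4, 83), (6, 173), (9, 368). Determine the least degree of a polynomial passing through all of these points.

2

Divided differences on the nodes 0, 3, 4, 6, 9:
  order 0: -1  50  83  173  368
  order 1: 17  33  45  65
  order 2: 4  4  4
  order 3: 0  0
  order 4: 0
The order-2 divided differences are all 4 (nonzero) and every higher order vanishes, so the data lies on a polynomial of degree exactly 2.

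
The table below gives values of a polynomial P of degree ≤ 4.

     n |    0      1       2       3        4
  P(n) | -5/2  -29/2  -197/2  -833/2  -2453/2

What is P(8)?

-35813/2

Using the Lagrange interpolation formula with nodes 0, 1, 2, 3, 4:
  L_0(n) = (n - 1)(n - 2)(n - 3)(n - 4) / 24
  L_1(n) = n(n - 2)(n - 3)(n - 4) / -6
  L_2(n) = n(n - 1)(n - 3)(n - 4) / 4
  L_3(n) = n(n - 1)(n - 2)(n - 4) / -6
  L_4(n) = n(n - 1)(n - 2)(n - 3) / 24
Then P(n) = -5/2·L_0(n) - 29/2·L_1(n) - 197/2·L_2(n) - 833/2·L_3(n) - 2453/2·L_4(n).
Expanding and collecting terms gives P(n) = -4n⁴ - 3n³ + n² - 6n - 5/2.
Evaluating at n = 8: P(8) = -35813/2.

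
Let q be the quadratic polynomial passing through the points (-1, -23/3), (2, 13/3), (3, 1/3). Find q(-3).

-107/3

Using the Lagrange interpolation formula with nodes -1, 2, 3:
  L_0(n) = (n - 2)(n - 3) / 12
  L_1(n) = (n + 1)(n - 3) / -3
  L_2(n) = (n + 1)(n - 2) / 4
Then q(n) = -23/3·L_0(n) + 13/3·L_1(n) + 1/3·L_2(n).
Expanding and collecting terms gives q(n) = -2n^2 + 6n + 1/3.
Evaluating at n = -3: q(-3) = -107/3.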